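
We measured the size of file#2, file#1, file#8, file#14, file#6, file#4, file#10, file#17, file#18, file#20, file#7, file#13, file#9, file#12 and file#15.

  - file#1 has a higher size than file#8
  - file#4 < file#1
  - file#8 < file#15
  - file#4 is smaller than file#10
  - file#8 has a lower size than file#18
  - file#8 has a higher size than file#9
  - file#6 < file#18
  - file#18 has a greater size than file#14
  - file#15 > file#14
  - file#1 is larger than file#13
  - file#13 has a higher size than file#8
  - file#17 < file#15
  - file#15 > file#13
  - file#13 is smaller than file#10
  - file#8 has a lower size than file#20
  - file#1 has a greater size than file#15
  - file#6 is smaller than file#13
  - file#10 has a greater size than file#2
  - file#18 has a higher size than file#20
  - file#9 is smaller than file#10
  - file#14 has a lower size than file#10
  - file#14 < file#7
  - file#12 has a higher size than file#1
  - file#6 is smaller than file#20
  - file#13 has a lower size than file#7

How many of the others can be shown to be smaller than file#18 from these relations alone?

The elements the relations force below file#18 are file#9, file#6, file#8, file#14, file#20 — no chain reaches any other.
That is 5.

5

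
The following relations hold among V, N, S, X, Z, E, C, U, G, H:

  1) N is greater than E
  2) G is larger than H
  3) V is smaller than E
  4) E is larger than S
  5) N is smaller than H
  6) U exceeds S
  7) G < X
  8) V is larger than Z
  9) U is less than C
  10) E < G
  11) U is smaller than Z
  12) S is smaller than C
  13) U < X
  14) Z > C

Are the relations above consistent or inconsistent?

consistent

Every relation is compatible with S < U < C < Z < V < E < N < H < G < X; the set is consistent.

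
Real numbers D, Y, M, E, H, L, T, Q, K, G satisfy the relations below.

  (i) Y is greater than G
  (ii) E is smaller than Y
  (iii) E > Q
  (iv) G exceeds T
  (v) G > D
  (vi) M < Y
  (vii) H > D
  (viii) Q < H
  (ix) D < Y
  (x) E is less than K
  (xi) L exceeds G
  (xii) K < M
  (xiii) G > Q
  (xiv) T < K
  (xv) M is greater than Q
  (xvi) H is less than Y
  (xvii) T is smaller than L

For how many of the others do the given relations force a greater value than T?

5

The elements the relations force above T are K, G, M, Y, L — no chain reaches any other.
That is 5.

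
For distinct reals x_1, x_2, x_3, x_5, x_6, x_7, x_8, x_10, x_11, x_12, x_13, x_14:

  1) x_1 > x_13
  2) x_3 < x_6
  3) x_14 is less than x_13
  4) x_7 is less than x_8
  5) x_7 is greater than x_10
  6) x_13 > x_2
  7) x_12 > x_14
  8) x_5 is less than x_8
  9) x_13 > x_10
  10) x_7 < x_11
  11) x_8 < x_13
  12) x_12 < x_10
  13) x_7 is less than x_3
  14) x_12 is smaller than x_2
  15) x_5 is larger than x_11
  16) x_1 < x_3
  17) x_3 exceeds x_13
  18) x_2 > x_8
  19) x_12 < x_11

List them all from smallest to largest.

x_14 < x_12 < x_10 < x_7 < x_11 < x_5 < x_8 < x_2 < x_13 < x_1 < x_3 < x_6

Nothing is placed below x_14, so it is least; from there x_14 < x_12; x_12 < x_10; x_10 < x_7; x_7 < x_11; x_11 < x_5; x_5 < x_8; x_8 < x_2; x_2 < x_13; x_13 < x_1; x_1 < x_3; x_3 < x_6, each given directly.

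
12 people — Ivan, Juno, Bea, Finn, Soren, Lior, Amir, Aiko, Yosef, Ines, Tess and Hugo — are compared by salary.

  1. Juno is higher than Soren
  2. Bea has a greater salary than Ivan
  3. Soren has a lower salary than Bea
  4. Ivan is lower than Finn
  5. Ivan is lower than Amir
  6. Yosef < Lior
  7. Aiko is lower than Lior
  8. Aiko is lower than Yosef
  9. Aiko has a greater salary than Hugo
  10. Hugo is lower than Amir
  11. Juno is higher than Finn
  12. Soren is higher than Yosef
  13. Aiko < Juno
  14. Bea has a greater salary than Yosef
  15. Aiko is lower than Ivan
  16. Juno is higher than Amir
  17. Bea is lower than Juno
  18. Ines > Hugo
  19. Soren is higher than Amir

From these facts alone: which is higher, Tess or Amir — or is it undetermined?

Following every chain through Amir: above Amir we get Soren, Bea, Juno; below Amir we get Hugo, Aiko, Ivan.
Tess is not reached, and no chain runs the other way from Tess to Amir.
So the given relations leave the order of Amir and Tess undetermined.

undetermined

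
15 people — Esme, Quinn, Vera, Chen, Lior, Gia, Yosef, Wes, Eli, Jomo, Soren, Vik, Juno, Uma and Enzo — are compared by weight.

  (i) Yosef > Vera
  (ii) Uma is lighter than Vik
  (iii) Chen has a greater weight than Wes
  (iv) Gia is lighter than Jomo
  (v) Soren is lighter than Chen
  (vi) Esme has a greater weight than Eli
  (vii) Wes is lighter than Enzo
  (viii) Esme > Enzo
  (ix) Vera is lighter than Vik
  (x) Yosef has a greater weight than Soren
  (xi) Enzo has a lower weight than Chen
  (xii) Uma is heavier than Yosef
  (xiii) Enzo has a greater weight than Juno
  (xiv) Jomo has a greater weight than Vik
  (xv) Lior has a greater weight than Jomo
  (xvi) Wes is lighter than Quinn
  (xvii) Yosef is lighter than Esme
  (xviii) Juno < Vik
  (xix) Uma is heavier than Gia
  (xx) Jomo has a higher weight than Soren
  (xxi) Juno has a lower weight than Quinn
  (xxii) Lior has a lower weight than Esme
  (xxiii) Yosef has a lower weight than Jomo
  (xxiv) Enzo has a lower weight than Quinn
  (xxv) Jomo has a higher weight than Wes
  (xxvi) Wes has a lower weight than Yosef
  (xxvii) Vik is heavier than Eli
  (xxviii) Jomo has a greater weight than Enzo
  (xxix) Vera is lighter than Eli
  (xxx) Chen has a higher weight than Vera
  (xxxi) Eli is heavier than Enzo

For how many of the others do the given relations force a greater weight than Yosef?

5

The elements the relations force above Yosef are Uma, Vik, Jomo, Lior, Esme — no chain reaches any other.
That is 5.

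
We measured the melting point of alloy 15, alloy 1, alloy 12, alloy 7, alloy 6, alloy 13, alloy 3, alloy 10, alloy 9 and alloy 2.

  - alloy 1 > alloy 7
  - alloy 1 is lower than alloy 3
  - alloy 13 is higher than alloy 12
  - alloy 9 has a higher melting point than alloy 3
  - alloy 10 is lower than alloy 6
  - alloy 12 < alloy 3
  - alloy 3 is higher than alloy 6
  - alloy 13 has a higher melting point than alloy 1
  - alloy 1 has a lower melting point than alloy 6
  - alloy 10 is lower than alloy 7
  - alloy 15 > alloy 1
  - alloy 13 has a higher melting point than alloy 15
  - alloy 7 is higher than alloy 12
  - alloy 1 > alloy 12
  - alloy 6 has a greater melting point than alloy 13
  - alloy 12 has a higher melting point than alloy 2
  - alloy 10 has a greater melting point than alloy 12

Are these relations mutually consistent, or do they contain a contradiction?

The single ordering alloy 2 < alloy 12 < alloy 10 < alloy 7 < alloy 1 < alloy 15 < alloy 13 < alloy 6 < alloy 3 < alloy 9 satisfies every listed relation, so no contradiction arises.

consistent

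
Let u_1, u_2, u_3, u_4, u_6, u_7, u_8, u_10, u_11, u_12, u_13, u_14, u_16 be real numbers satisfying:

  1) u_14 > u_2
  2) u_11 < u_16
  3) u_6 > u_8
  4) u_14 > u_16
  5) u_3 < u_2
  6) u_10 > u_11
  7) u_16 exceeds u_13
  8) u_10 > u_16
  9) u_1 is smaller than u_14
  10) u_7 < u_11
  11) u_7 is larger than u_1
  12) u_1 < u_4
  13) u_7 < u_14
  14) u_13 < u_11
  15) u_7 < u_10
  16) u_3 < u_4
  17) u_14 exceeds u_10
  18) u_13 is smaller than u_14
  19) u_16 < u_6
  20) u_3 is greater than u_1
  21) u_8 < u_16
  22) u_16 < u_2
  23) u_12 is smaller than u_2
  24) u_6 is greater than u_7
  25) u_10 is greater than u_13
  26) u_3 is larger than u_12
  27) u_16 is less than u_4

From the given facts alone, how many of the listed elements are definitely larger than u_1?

Directly above u_1: u_7, u_3, u_4, u_14.
One step further: u_11, u_10, u_2, u_6 (8 so far).
One step further: u_16 (9 so far).
Nothing else is reachable above u_1; 9 in all.

9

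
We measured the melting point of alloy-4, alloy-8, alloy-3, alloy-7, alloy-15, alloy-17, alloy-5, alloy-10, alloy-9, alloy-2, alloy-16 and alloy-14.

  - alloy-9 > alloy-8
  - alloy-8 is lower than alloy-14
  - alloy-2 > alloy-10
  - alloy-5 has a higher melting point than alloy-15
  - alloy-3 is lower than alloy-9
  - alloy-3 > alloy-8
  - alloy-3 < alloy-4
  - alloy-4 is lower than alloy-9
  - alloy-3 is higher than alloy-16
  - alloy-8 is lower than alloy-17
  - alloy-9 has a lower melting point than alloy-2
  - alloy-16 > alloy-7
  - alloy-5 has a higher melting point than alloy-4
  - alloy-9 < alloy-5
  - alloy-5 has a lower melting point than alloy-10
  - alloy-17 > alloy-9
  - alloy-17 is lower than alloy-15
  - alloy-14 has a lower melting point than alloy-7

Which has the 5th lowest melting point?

Piecing the relations together gives one ordering: alloy-8 < alloy-14 < alloy-7 < alloy-16 < alloy-3 < alloy-4 < alloy-9 < alloy-17 < alloy-15 < alloy-5 < alloy-10 < alloy-2.
The 5th smallest is alloy-3.

alloy-3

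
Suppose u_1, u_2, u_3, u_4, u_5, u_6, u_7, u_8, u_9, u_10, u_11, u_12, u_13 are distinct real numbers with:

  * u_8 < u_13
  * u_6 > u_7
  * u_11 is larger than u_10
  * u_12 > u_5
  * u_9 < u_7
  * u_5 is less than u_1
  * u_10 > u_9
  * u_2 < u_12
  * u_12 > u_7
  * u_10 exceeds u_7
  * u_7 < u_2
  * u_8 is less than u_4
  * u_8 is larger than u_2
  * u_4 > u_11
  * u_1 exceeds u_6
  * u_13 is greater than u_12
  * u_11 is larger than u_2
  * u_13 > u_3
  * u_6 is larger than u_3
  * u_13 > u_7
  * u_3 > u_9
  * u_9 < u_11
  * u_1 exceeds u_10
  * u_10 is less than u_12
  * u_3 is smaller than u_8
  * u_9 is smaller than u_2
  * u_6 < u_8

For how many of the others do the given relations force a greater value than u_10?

5

From u_10 the given relations immediately reach u_11, u_12, u_1.
From those, u_4, u_13 — 5 in total.
Nothing else is reachable above u_10; 5 in all.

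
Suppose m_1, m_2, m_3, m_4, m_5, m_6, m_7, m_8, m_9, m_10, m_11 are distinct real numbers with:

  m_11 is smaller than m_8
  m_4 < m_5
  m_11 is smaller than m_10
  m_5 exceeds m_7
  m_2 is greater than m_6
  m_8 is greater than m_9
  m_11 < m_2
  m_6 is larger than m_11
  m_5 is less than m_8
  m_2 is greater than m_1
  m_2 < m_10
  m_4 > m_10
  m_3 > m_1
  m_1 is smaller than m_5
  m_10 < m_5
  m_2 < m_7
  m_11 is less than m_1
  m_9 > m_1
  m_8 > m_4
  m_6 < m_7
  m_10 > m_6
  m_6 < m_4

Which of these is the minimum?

m_11

m_1 is not least since m_11 < m_1; m_6 is not least since m_11 < m_6; m_2 is not least since m_1 < m_2; m_9 is not least since m_1 < m_9; m_10 is not least since m_11 < m_10; m_3 is not least since m_1 < m_3; m_4 is not least since m_10 < m_4; m_7 is not least since m_6 < m_7; m_5 is not least since m_7 < m_5; m_8 is not least since m_4 < m_8.
Only m_11 has nothing below it, so m_11 is the minimum.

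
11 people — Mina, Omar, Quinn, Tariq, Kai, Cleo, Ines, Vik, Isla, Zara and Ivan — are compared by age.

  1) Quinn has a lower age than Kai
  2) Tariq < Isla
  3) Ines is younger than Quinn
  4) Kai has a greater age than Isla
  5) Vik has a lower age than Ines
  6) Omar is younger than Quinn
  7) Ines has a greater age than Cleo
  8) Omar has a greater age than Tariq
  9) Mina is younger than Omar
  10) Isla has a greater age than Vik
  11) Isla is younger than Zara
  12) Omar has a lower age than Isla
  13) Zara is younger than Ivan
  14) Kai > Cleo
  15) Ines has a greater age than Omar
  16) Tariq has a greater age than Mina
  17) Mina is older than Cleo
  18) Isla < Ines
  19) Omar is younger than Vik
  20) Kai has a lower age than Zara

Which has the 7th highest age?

Chaining the given pairs: Cleo < Mina < Tariq < Omar < Vik < Isla < Ines < Quinn < Kai < Zara < Ivan.
Counting 7 from the largest end gives Vik.

Vik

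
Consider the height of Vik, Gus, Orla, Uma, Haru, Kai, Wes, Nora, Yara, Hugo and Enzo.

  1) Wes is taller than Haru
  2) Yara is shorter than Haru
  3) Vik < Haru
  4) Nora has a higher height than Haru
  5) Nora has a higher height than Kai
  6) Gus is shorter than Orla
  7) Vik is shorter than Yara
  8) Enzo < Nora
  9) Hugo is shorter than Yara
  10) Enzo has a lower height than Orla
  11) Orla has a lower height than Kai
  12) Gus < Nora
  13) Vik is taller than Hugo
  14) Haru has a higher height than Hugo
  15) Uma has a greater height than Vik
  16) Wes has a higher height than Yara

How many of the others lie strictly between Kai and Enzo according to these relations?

1

Chaining upward from Enzo reaches: Orla, Nora.
Chaining downward from Kai reaches: Gus, Orla.
Strictly between Enzo and Kai are those in both lists: Orla — 1 element.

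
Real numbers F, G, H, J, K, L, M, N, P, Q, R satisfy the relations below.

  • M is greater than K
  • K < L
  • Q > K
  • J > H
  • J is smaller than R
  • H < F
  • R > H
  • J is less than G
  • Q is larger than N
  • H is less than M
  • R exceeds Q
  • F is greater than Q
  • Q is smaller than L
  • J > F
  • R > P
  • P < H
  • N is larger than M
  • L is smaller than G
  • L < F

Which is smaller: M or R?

M

M < N and N < Q give M < Q.
With Q < L: M < N < Q < L.
With L < F: M < N < Q < L < F.
Then F < J extends the chain to J.
With J < R: M < N < Q < L < F < J < R.
So M < R; M is the smaller of the two.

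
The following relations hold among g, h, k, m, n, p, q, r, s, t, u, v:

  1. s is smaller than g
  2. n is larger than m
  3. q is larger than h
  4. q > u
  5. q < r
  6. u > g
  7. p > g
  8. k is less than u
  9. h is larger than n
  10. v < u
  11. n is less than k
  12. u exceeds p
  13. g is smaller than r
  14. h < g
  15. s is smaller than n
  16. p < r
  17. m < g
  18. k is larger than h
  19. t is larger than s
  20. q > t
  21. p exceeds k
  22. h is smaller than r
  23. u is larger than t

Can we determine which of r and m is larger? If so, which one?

r

m < n and n < h give m < h.
Then h < k extends the chain to k.
Then k < p extends the chain to p.
With p < u: m < n < h < k < p < u.
Then u < q extends the chain to q.
With q < r: m < n < h < k < p < u < q < r.
So r is larger.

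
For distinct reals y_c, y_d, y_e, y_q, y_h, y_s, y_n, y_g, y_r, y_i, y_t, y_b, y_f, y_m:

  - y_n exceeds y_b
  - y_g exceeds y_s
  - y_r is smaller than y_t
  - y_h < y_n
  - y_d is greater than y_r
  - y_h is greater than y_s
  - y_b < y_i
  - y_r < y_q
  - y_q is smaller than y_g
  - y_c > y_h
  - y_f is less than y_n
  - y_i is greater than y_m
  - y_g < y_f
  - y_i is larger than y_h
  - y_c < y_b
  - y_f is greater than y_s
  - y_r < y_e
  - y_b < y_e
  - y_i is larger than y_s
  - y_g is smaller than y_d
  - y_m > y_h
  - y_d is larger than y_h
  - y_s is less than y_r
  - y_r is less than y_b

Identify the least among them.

y_s

Chaining upward from y_s: directly above it, y_r, y_h, y_g, y_f, y_i; then y_q, y_t, y_c, y_b, y_m, y_d, y_e, y_n.
That covers every other element, and nothing is given below y_s, so y_s is the least.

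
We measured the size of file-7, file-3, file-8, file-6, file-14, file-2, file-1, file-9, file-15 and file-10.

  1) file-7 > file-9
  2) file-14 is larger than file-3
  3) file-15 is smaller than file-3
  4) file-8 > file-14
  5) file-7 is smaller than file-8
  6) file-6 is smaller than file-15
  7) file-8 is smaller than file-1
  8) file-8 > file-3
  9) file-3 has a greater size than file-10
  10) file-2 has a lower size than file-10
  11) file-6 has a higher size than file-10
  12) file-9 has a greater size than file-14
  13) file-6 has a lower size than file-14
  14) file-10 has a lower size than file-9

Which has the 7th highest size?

file-15

Piecing the relations together gives one ordering: file-2 < file-10 < file-6 < file-15 < file-3 < file-14 < file-9 < file-7 < file-8 < file-1.
The 7th largest is file-15.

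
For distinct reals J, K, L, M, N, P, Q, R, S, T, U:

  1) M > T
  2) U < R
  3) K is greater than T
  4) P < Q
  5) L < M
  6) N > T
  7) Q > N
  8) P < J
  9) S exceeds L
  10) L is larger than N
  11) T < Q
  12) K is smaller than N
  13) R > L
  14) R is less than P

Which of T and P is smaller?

T

T < K and K < N give T < N.
With N < L: T < K < N < L.
With L < R: T < K < N < L < R.
Then R < P extends the chain to P.
So T < P; T is the smaller of the two.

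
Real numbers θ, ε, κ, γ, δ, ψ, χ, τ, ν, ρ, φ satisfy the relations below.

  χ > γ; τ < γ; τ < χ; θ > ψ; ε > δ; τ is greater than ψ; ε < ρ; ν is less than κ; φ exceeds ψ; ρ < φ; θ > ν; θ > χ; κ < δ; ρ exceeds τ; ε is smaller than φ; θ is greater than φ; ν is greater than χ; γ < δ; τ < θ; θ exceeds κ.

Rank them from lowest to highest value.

Each adjacent pair is fixed by a given relation: ψ < τ; τ < γ; γ < χ; χ < ν; ν < κ; κ < δ; δ < ε; ε < ρ; ρ < φ; φ < θ. Chaining them end to end gives the full order.

ψ < τ < γ < χ < ν < κ < δ < ε < ρ < φ < θ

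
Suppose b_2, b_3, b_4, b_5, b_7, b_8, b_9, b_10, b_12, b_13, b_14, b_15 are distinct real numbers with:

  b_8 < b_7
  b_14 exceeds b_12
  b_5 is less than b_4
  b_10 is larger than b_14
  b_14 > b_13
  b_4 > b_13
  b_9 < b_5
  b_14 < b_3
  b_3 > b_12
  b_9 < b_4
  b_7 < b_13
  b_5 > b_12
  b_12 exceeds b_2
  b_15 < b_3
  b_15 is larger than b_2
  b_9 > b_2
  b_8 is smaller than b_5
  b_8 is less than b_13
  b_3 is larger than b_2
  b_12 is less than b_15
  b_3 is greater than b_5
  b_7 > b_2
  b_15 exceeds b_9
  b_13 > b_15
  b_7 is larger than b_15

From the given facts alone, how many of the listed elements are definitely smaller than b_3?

Directly below b_3: b_2, b_12, b_15, b_5, b_14.
One step further: b_8, b_9, b_13 (8 so far).
One step further: b_7 (9 so far).
Nothing else is reachable below b_3; 9 in all.

9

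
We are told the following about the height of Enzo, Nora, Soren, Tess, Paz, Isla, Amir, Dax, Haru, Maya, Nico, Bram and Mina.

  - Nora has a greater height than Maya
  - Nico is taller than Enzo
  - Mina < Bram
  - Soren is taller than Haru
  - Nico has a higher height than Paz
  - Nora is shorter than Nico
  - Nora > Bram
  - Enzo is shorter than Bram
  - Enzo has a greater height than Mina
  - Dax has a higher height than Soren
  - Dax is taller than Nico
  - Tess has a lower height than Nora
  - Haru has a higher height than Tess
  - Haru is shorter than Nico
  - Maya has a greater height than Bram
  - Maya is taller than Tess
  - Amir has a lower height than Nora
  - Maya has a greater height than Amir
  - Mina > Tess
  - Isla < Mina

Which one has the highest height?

Dax

Chaining downward from Dax: directly below it, Soren, Nico; then Enzo, Haru, Paz, Nora; then Amir, Tess, Mina, Bram, Maya; then Isla.
That covers every other element, and nothing is given above Dax, so Dax is the highest height.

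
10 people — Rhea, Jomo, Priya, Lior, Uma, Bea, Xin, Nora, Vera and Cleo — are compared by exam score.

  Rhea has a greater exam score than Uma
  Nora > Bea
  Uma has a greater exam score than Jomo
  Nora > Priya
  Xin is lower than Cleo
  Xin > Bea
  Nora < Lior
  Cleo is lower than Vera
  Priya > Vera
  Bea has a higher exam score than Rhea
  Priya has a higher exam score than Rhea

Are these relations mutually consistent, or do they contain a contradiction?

Every relation is compatible with Jomo < Uma < Rhea < Bea < Xin < Cleo < Vera < Priya < Nora < Lior; the set is consistent.

consistent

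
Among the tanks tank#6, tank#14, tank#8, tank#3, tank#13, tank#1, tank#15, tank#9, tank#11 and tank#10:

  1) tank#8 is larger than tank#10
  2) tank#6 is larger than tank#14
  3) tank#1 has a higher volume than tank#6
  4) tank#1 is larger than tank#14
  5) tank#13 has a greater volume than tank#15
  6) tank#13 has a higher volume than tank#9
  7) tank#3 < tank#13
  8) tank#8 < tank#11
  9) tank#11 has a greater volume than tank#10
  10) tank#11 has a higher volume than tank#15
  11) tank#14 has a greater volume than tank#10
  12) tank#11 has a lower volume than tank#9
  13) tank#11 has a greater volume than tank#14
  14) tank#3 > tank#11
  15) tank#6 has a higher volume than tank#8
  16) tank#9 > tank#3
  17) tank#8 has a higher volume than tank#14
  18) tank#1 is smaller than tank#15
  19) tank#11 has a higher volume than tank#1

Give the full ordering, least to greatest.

The consecutive links are each given: tank#10 < tank#14; tank#14 < tank#8; tank#8 < tank#6; tank#6 < tank#1; tank#1 < tank#15; tank#15 < tank#11; tank#11 < tank#3; tank#3 < tank#9; tank#9 < tank#13.

tank#10 < tank#14 < tank#8 < tank#6 < tank#1 < tank#15 < tank#11 < tank#3 < tank#9 < tank#13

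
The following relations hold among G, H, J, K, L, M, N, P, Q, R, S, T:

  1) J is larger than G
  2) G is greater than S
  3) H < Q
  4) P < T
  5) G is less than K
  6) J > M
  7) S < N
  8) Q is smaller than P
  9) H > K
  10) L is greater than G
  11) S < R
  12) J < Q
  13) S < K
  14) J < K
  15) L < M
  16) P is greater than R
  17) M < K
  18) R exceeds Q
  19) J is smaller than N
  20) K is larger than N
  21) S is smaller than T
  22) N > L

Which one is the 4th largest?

Q

The consecutive relations fix a unique order: S < G < L < M < J < N < K < H < Q < R < P < T.
The 4th largest is Q.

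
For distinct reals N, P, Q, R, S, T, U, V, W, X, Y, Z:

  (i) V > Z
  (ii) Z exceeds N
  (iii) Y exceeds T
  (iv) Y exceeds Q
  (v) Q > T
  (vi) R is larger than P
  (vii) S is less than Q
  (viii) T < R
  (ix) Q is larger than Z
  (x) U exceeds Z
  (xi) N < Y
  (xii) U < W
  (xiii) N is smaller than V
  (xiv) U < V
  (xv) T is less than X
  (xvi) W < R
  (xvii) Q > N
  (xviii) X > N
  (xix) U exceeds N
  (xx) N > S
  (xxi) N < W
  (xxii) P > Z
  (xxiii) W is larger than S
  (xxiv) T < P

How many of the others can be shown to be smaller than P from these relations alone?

4

The elements the relations force below P are T, S, N, Z — no chain reaches any other.
That is 4.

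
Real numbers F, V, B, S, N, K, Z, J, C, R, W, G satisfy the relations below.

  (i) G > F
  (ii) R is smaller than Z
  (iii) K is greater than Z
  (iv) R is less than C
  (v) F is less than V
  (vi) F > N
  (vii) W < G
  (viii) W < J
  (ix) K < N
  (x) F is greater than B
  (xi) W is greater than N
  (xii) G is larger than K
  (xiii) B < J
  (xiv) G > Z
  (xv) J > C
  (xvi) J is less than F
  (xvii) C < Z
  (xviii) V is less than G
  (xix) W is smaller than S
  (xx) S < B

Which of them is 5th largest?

B

Piecing the relations together gives one ordering: R < C < Z < K < N < W < S < B < J < F < V < G.
The 5th largest is B.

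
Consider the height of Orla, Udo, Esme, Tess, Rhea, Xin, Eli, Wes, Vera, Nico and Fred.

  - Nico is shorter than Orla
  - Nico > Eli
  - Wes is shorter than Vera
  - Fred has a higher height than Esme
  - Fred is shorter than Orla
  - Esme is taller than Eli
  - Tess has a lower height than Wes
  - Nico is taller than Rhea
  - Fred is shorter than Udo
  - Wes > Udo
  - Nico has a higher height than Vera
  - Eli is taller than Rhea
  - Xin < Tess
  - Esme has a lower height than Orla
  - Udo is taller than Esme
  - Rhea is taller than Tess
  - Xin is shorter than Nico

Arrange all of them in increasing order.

The consecutive links are each given: Xin < Tess; Tess < Rhea; Rhea < Eli; Eli < Esme; Esme < Fred; Fred < Udo; Udo < Wes; Wes < Vera; Vera < Nico; Nico < Orla.

Xin < Tess < Rhea < Eli < Esme < Fred < Udo < Wes < Vera < Nico < Orla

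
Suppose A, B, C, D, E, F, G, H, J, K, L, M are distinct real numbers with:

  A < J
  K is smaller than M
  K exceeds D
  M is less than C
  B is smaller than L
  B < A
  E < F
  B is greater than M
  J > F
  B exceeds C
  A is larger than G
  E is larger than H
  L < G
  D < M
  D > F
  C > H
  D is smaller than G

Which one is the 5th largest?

B

Chaining the given pairs: H < E < F < D < K < M < C < B < L < G < A < J.
The 5th largest is B.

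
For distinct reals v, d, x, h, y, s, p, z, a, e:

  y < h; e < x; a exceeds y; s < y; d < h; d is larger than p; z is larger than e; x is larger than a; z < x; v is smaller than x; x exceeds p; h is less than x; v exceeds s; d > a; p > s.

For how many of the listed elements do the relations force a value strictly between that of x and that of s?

6

Chaining upward from s reaches: y, a, p, v, d, h.
Chaining downward from x reaches: e, y, a, p, v, z, d, h.
Strictly between s and x are those in both lists: y, a, p, v, d, h — 6 elements.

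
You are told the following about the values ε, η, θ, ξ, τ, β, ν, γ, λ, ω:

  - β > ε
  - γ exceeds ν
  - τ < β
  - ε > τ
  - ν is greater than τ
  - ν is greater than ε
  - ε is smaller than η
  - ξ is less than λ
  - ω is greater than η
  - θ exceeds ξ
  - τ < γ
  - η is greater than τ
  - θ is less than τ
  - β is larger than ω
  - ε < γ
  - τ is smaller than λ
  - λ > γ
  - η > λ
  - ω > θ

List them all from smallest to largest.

ξ < θ < τ < ε < ν < γ < λ < η < ω < β

The consecutive links are each given: ξ < θ; θ < τ; τ < ε; ε < ν; ν < γ; γ < λ; λ < η; η < ω; ω < β.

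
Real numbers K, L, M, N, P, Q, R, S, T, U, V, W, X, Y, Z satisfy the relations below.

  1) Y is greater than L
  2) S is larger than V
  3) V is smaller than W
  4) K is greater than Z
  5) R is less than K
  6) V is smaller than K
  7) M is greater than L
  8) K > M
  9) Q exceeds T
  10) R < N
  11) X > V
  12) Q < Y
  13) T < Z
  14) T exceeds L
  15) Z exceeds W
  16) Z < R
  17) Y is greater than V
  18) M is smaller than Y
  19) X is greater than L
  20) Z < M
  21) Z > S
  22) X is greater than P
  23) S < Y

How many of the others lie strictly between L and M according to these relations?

Chaining upward from L reaches: T, Z, X, Q, R, K, N, Y.
Chaining downward from M reaches: V, T, W, S, Z.
Strictly between L and M are those in both lists: T, Z — 2 elements.

2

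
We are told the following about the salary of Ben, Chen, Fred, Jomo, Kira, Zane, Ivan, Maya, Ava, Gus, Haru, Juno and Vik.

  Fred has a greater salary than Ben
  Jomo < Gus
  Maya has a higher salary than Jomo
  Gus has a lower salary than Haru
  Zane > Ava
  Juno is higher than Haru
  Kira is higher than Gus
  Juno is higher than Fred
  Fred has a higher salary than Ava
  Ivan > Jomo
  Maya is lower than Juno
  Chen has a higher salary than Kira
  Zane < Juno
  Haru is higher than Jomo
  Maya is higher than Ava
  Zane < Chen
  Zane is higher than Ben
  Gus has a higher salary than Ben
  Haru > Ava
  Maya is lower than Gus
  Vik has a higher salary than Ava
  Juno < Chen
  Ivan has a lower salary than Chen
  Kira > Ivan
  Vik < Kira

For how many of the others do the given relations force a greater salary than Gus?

The elements the relations force above Gus are Haru, Juno, Kira, Chen — no chain reaches any other.
That is 4.

4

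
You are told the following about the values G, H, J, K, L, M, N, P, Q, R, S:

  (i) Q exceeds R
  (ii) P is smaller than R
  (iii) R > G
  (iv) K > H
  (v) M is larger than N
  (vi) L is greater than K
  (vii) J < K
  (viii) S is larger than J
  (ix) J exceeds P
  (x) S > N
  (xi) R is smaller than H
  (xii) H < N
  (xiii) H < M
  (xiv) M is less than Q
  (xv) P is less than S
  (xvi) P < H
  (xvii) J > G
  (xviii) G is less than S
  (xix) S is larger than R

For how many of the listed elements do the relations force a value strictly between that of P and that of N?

The relations place P below N. An element lies strictly between them when it is forced above P and also forced below N.
Above P: {R, H, J, K, M, Q, L, S}. Below N: {G, R, H}.
Intersection: {R, H} — 2.

2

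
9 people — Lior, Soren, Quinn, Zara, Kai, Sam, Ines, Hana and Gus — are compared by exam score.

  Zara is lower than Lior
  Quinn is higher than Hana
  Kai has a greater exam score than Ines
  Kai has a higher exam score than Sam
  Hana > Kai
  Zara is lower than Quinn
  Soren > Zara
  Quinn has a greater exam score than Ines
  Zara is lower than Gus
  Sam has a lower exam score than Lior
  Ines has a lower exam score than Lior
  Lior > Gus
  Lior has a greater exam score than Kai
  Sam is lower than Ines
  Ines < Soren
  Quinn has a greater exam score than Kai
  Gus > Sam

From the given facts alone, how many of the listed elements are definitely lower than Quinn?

5

The elements the relations force below Quinn are Zara, Sam, Ines, Kai, Hana — no chain reaches any other.
That is 5.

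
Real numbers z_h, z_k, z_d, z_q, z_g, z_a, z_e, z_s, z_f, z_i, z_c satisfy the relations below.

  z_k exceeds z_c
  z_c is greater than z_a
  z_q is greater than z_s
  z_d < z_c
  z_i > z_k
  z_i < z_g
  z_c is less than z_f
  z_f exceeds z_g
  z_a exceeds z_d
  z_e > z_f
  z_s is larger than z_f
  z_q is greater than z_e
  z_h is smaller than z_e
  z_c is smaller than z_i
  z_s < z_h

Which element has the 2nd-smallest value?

Piecing the relations together gives one ordering: z_d < z_a < z_c < z_k < z_i < z_g < z_f < z_s < z_h < z_e < z_q.
The 2nd smallest is z_a.

z_a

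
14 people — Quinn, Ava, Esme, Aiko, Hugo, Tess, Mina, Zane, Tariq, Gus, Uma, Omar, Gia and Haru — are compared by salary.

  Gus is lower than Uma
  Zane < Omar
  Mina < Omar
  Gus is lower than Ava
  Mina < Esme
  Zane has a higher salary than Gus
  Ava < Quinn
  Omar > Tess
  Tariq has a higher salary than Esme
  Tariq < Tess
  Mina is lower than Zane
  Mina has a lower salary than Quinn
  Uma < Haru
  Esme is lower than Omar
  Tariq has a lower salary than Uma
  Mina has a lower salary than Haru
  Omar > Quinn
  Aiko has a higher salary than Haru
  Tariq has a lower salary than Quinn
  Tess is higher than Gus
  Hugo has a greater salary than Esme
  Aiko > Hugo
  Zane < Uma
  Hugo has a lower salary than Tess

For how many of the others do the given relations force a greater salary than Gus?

8

The elements the relations force above Gus are Ava, Zane, Quinn, Uma, Haru, Aiko, Tess, Omar — no chain reaches any other.
That is 8.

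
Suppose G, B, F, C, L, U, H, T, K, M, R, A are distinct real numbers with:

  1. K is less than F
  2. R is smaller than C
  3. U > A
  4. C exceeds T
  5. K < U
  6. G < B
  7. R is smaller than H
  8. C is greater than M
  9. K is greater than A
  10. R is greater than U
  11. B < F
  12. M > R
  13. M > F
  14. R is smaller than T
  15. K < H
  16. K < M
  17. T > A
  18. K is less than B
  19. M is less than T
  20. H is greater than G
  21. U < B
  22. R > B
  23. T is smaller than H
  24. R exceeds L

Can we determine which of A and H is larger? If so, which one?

H

Link the given pairs in sequence: A < K; K < U; U < R; R < M; M < T; T < H.
Together: A < K < U < R < M < T < H.
So H is larger.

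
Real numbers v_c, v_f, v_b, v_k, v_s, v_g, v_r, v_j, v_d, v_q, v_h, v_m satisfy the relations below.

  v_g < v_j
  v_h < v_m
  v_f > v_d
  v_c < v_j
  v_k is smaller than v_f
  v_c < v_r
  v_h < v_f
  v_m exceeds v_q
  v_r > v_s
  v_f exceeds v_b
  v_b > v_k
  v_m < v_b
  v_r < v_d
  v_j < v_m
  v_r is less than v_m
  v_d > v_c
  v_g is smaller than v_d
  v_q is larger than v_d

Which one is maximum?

v_f

Chaining downward from v_f: directly below it, v_h, v_d, v_k, v_b; then v_c, v_g, v_r, v_m; then v_s, v_j, v_q.
That covers every other element, and nothing is given above v_f, so v_f is the maximum.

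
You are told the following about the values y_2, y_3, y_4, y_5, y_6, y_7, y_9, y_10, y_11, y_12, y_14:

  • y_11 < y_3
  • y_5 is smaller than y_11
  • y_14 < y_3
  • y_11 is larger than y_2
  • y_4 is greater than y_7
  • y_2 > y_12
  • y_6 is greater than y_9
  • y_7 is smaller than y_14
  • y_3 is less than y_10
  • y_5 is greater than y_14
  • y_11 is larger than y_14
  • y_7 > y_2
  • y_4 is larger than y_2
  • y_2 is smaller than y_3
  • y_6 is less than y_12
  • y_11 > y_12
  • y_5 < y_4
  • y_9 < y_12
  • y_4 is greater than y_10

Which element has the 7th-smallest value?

y_5

Chaining the given pairs: y_9 < y_6 < y_12 < y_2 < y_7 < y_14 < y_5 < y_11 < y_3 < y_10 < y_4.
The 7th smallest is y_5.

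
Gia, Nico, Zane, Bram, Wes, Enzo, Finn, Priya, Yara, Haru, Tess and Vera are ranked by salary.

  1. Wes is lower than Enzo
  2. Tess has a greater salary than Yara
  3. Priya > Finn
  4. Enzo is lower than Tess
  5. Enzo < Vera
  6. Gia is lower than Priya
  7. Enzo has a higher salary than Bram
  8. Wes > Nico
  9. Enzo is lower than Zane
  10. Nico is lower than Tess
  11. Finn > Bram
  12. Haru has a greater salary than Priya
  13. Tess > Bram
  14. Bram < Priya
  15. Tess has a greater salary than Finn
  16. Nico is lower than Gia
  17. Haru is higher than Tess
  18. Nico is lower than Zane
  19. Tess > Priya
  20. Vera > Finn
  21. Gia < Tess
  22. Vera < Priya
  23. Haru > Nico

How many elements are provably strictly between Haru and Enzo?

The relations place Enzo below Haru. An element lies strictly between them when it is forced above Enzo and also forced below Haru.
Above Enzo: {Zane, Vera, Priya, Tess}. Below Haru: {Bram, Nico, Wes, Gia, Yara, Finn, Vera, Priya, Tess}.
Intersection: {Vera, Priya, Tess} — 3.

3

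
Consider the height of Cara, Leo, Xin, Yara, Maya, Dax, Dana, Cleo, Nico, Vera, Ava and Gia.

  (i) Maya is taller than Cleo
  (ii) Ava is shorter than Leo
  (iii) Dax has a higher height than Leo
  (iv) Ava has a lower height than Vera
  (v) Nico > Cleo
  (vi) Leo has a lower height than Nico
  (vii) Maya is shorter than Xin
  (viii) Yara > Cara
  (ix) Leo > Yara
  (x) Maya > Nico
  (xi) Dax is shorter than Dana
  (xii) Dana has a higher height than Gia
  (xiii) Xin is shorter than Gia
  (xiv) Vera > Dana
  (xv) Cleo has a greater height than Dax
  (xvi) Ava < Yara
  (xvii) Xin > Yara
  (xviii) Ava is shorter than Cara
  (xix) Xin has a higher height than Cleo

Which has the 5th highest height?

Maya

Chaining the given pairs: Ava < Cara < Yara < Leo < Dax < Cleo < Nico < Maya < Xin < Gia < Dana < Vera.
The 5th largest is Maya.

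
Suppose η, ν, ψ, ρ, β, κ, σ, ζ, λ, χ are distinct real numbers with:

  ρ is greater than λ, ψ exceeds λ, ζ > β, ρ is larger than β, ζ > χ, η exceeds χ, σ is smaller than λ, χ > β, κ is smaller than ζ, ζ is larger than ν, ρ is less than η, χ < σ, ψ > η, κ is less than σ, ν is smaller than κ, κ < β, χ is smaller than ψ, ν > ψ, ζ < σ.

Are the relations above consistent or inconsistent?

inconsistent

We have ψ < ν stated directly, yet also ν < κ < β < χ < ζ < σ < λ < ρ < η < ψ by chaining the others — so ν < ψ. Contradiction.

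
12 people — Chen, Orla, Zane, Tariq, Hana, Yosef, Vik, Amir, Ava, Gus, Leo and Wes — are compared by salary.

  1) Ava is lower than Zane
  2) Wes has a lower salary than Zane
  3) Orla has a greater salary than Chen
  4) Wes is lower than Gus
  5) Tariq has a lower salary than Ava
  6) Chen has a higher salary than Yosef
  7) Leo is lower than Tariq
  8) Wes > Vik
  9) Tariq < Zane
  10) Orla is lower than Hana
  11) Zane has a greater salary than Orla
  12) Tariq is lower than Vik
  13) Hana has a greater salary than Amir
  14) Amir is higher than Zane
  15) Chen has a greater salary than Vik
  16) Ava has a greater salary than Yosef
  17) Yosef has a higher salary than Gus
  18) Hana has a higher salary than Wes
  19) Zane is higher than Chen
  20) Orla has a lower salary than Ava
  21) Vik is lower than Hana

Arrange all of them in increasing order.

Leo < Tariq < Vik < Wes < Gus < Yosef < Chen < Orla < Ava < Zane < Amir < Hana

Each adjacent pair is fixed by a given relation: Leo < Tariq; Tariq < Vik; Vik < Wes; Wes < Gus; Gus < Yosef; Yosef < Chen; Chen < Orla; Orla < Ava; Ava < Zane; Zane < Amir; Amir < Hana. Chaining them end to end gives the full order.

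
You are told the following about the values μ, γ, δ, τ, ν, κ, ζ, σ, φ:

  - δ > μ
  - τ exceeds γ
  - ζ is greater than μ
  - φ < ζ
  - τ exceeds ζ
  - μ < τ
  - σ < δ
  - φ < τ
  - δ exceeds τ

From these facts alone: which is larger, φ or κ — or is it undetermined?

Following every chain through κ: nothing is chained to κ.
φ is not reached, and no chain runs the other way from φ to κ.
So the given relations leave the order of κ and φ undetermined.

undetermined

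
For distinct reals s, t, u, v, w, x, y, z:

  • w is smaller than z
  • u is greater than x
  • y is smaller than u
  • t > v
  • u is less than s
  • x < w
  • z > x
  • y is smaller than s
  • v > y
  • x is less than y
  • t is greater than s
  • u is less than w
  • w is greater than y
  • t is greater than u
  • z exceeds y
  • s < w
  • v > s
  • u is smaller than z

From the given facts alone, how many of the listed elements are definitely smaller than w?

4

Directly below w: x, y, u, s.
No other element is forced below w by the given relations, so the count is 4.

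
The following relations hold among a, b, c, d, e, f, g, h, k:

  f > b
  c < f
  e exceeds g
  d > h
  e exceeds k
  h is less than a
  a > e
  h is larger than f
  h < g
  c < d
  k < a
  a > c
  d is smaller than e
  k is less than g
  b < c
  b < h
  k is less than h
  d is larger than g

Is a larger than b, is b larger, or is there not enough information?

b < c and c < f give b < f.
Then f < h extends the chain to h.
Then h < g extends the chain to g.
Then g < d extends the chain to d.
With d < e: b < c < f < h < g < d < e.
Then e < a extends the chain to a.
So a is larger.

a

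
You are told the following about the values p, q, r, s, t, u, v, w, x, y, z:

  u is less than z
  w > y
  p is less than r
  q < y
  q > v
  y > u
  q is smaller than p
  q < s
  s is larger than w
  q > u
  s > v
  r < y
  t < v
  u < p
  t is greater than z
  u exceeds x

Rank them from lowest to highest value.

x < u < z < t < v < q < p < r < y < w < s

Each adjacent pair is fixed by a given relation: x < u; u < z; z < t; t < v; v < q; q < p; p < r; r < y; y < w; w < s. Chaining them end to end gives the full order.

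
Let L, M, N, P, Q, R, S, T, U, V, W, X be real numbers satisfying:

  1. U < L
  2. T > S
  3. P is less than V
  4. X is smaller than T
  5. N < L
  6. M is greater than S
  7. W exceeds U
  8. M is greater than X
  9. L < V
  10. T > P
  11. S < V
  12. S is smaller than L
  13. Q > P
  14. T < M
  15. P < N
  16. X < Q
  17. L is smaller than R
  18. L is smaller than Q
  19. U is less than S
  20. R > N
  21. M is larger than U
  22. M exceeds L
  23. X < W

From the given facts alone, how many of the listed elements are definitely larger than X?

Directly above X: Q, T, W, M.
No other element is forced above X by the given relations, so the count is 4.

4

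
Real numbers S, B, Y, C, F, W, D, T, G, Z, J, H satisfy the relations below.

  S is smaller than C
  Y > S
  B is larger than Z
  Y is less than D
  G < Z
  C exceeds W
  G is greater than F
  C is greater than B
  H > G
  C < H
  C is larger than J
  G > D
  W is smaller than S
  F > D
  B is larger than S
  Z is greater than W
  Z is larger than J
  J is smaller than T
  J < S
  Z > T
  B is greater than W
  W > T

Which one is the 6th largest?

Chaining the given pairs: J < T < W < S < Y < D < F < G < Z < B < C < H.
Counting 6 from the largest end gives F.

F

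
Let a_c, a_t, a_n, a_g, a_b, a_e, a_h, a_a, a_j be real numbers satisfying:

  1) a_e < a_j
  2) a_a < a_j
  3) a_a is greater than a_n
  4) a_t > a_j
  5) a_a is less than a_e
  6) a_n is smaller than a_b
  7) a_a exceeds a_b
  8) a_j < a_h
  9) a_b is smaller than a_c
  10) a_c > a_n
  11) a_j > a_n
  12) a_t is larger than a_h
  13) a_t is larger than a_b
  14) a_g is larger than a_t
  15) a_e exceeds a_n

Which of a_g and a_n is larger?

Chaining the given relations: a_n < a_b < a_a < a_e < a_j < a_h < a_t < a_g.
So a_n < a_g; a_g is the larger of the two.

a_g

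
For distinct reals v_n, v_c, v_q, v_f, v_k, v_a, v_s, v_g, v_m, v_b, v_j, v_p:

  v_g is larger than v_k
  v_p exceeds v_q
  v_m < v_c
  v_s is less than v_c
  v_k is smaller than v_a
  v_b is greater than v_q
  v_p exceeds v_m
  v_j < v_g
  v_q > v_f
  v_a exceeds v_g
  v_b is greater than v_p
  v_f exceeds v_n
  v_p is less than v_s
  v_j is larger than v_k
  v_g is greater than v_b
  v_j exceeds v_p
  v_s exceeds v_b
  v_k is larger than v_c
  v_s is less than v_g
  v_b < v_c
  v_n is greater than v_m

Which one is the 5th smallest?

v_p

Chaining the given pairs: v_m < v_n < v_f < v_q < v_p < v_b < v_s < v_c < v_k < v_j < v_g < v_a.
Counting 5 from the smallest end gives v_p.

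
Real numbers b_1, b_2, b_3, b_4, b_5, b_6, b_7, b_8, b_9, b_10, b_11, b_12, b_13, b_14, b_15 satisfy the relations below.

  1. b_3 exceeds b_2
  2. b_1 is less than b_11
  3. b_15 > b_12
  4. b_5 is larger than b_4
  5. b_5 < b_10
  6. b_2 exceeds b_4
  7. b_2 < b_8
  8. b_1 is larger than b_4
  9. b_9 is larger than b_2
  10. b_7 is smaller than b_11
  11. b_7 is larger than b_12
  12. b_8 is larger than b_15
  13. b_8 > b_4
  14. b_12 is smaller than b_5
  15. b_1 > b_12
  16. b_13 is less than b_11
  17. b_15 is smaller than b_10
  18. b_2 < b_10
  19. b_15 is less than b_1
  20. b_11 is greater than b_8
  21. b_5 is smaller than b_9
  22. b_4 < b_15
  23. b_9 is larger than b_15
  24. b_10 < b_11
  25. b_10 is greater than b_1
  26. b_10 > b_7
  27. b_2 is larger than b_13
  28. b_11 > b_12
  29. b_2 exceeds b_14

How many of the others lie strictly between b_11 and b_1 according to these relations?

1

Chaining upward from b_1 reaches: b_10.
Chaining downward from b_11 reaches: b_13, b_12, b_4, b_15, b_14, b_2, b_7, b_8, b_5, b_10.
Strictly between b_1 and b_11 are those in both lists: b_10 — 1 element.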